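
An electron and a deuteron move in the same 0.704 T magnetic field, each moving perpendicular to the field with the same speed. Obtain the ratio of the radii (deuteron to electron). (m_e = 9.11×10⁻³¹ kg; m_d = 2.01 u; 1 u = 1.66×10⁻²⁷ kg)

ratio ≈ 3660

r = mv/(qB) ⇒ at equal v, r ∝ m/q.
r_{deuteron}/r_{electron} = 3660.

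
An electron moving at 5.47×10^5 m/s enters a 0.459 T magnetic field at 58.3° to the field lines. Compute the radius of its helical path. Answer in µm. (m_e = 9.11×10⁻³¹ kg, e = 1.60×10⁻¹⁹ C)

Only the perpendicular component v⊥ = v sin58.3° = 4.65×10^5 m/s is bent by the field.
r = m v⊥ /(qB) = (9.11×10^-31)(4.65×10^5) / [(1×1.60×10^-19)(0.459)] = 5.77×10^-6 m.

r ≈ 5.77 µm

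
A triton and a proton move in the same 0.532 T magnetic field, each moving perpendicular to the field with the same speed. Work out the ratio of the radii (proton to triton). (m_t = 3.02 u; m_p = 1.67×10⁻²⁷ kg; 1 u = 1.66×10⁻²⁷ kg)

r = mv/(qB) ⇒ at equal v, r ∝ m/q.
r_{proton}/r_{triton} = 0.333.

ratio ≈ 0.333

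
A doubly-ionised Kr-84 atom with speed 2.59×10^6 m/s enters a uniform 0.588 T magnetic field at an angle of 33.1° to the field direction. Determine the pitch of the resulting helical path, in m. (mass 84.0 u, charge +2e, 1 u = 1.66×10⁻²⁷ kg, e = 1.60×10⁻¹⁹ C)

The velocity component along B is v∥ = v cos33.1° = 2.17×10^6 m/s.
The cyclotron period T = 2πm/(qB) = 4.66×10^-6 s is set by m, q, B alone.
Pitch = v∥·T = (2.17×10^6)(4.66×10^-6) = 10.1 m.

pitch ≈ 10.1 m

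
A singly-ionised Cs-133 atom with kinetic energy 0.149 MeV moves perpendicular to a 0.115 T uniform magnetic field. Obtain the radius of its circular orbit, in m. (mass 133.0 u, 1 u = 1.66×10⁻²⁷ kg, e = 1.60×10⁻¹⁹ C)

Convert the energy: K = 0.149 MeV = 2.38×10^-14 J.
v = √(2K/m) = √(2·2.38×10^-14/2.21×10^-25) = 4.65×10^5 m/s.
r = mv/(qB) = (2.21×10^-25)(4.65×10^5) / [(1×1.60×10^-19)(0.115)] = 5.58 m.

r ≈ 5.58 m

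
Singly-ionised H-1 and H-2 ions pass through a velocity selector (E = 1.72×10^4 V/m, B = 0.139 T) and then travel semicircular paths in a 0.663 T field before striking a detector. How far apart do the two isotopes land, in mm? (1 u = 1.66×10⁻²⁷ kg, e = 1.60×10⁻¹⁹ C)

Δd ≈ 3.87 mm

Both emerge at v = E/B₁ = 1.24×10^5 m/s.
r = mv/(qB₂), so r₁ = 1.94×10^-3 m and r₂ = 3.87×10^-3 m, giving Δr = 1.94×10^-3 m.
After a semicircle each ion lands a diameter 2r from the entry slit, so the separation is 2Δr = 3.87×10^-3 m.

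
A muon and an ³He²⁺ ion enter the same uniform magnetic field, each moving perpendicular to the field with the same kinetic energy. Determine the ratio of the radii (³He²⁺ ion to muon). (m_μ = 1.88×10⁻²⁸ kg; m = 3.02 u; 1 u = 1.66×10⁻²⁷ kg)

ratio ≈ 2.58

r = √(2mK)/(qB) ⇒ at equal K, r ∝ √m/q.
r_{³He²⁺ ion}/r_{muon} = 2.58.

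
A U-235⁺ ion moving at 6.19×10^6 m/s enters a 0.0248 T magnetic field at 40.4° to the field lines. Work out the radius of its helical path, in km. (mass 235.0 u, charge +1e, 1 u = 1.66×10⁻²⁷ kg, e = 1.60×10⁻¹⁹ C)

Only the perpendicular component v⊥ = v sin40.4° = 4.01×10^6 m/s is bent by the field.
r = m v⊥ /(qB) = (3.90×10^-25)(4.01×10^6) / [(1×1.60×10^-19)(0.0248)] = 394 m.

r ≈ 0.394 km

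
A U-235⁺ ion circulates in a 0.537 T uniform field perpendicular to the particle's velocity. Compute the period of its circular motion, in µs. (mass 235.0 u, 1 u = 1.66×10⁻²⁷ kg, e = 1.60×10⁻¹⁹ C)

T ≈ 28.5 µs

The cyclotron period is independent of speed: T = 2πm/(qB).
T = 2π(3.90×10^-25) / [(1×1.60×10^-19)(0.537)] = 2.85×10^-5 s.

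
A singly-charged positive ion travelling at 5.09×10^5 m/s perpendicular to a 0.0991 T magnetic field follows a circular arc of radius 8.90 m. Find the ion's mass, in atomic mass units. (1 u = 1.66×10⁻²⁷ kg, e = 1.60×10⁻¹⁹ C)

qvB = mv²/r ⇒ m = qBr/v.
m = (1×1.60×10^-19)(0.0991)(8.90) / (5.09×10^5) = 2.77×10^-25 kg = 167 u.

m ≈ 167 u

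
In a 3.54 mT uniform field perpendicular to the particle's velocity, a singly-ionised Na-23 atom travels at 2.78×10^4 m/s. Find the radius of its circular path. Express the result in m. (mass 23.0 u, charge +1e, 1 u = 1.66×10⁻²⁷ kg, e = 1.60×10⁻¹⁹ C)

The magnetic force provides the centripetal force: qvB = mv²/r, so r = mv/(qB).
r = (3.82×10^-26 kg)(2.78×10^4 m/s) / [(1×1.60×10^-19 C)(3.54×10^-3 T)] = 1.87 m.

r ≈ 1.87 m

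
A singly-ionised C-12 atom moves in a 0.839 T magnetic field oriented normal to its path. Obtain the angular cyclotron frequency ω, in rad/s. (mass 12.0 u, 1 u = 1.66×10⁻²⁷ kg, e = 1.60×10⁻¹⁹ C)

ω = qB/m = (1×1.60×10^-19)(0.839) / (1.99×10^-26) = 6.74×10^6 rad/s.

ω ≈ 6.74×10^6 rad/s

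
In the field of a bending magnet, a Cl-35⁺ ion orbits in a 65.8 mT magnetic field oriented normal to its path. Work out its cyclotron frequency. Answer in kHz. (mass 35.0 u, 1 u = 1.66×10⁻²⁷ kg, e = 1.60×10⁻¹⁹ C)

f ≈ 28.8 kHz

f = qB/(2πm) = (1×1.60×10^-19)(0.0658) / [2π(5.81×10^-26)] = 2.88×10^4 Hz.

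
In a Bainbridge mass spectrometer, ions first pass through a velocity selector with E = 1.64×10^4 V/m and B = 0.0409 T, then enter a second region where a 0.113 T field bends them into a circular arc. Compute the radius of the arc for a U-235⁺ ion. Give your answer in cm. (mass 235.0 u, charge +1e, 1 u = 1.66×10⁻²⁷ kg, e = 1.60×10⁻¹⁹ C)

The selector passes v = E/B = 1.64×10^4/0.0409 = 4.01×10^5 m/s.
In the deflection region, r = mv/(qB₂) = (3.90×10^-25)(4.01×10^5) / [(1×1.60×10^-19)(0.113)] = 8.65 m.

r ≈ 865 cm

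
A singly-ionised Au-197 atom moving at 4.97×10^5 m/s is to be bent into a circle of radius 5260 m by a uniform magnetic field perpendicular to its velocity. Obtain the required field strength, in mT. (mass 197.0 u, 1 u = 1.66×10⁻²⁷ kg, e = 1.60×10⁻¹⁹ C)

qvB = mv²/r gives B = mv/(qr).
B = (3.27×10^-25)(4.97×10^5) / [(1×1.60×10^-19)(5260)] = 1.93×10^-4 T.

B ≈ 0.193 mT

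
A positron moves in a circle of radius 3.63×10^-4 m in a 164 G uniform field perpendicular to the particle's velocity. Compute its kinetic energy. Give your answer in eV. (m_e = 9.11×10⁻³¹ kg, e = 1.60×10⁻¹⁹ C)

K ≈ 3.11 eV

v = qBr/m = (1×1.60×10^-19)(0.0164)(3.63×10^-4) / (9.11×10^-31) = 1.05×10^6 m/s.
K = ½mv² = 0.5·(9.11×10^-31)·(1.05×10^6)² = 4.98×10^-19 J = 3.11 eV.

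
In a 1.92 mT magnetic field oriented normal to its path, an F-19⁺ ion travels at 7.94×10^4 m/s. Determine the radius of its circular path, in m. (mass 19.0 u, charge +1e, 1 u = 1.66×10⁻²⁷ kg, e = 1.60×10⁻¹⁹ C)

r ≈ 8.15 m

The magnetic force provides the centripetal force: qvB = mv²/r, so r = mv/(qB).
r = (3.15×10^-26 kg)(7.94×10^4 m/s) / [(1×1.60×10^-19 C)(1.92×10^-3 T)] = 8.15 m.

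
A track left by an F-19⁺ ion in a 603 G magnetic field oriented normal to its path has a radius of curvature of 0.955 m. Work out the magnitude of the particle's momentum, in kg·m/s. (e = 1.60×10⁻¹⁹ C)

Since qvB = mv²/r, the momentum p = mv = qBr.
p = (1×1.60×10^-19)(0.0603)(0.955) = 9.21×10^-21 kg·m/s.

p ≈ 9.21×10^-21 kg·m/s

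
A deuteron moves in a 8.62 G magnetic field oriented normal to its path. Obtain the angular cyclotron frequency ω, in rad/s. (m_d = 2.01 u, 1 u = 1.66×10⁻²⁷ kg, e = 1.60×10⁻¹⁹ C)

ω = qB/m = (1×1.60×10^-19)(8.62×10^-4) / (3.34×10^-27) = 4.13×10^4 rad/s.

ω ≈ 4.13×10^4 rad/s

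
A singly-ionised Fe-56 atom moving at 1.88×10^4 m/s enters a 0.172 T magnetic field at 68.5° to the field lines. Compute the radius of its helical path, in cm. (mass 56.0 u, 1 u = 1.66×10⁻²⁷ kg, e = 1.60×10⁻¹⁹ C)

r ≈ 5.91 cm

Only the perpendicular component v⊥ = v sin68.5° = 1.75×10^4 m/s is bent by the field.
r = m v⊥ /(qB) = (9.30×10^-26)(1.75×10^4) / [(1×1.60×10^-19)(0.172)] = 0.0591 m.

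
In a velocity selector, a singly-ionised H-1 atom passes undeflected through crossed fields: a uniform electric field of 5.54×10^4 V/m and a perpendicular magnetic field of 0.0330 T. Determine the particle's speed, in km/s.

v ≈ 1680 km/s

For zero net force, qE = qvB, so v = E/B.
v = (5.54×10^4) / (0.0330) = 1.68×10^6 m/s.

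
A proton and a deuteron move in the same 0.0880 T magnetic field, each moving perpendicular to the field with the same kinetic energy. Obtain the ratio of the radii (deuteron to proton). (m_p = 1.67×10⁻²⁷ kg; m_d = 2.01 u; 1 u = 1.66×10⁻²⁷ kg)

ratio ≈ 1.41

r = √(2mK)/(qB) ⇒ at equal K, r ∝ √m/q.
r_{deuteron}/r_{proton} = 1.41.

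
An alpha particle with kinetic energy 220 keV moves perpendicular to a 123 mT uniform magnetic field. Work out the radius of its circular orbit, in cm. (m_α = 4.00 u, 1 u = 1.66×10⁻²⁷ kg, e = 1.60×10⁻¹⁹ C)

Convert the energy: K = 220 keV = 3.52×10^-14 J.
v = √(2K/m) = √(2·3.52×10^-14/6.64×10^-27) = 3.26×10^6 m/s.
r = mv/(qB) = (6.64×10^-27)(3.26×10^6) / [(2×1.60×10^-19)(0.123)] = 0.549 m.

r ≈ 54.9 cm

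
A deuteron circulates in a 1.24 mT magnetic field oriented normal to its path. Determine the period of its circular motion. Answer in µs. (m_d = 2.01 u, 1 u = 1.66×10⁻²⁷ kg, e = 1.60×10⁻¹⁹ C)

T ≈ 106 µs

The cyclotron period is independent of speed: T = 2πm/(qB).
T = 2π(3.34×10^-27) / [(1×1.60×10^-19)(1.24×10^-3)] = 1.06×10^-4 s.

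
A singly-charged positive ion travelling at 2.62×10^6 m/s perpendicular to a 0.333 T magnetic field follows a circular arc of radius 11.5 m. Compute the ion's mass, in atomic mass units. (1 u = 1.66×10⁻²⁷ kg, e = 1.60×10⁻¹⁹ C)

qvB = mv²/r ⇒ m = qBr/v.
m = (1×1.60×10^-19)(0.333)(11.5) / (2.62×10^6) = 2.34×10^-25 kg = 141 u.

m ≈ 141 u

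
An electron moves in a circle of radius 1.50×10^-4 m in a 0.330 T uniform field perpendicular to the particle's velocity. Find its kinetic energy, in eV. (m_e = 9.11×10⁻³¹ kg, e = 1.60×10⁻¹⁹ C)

v = qBr/m = (1×1.60×10^-19)(0.330)(1.50×10^-4) / (9.11×10^-31) = 8.69×10^6 m/s.
K = ½mv² = 0.5·(9.11×10^-31)·(8.69×10^6)² = 3.44×10^-17 J = 215 eV.

K ≈ 215 eV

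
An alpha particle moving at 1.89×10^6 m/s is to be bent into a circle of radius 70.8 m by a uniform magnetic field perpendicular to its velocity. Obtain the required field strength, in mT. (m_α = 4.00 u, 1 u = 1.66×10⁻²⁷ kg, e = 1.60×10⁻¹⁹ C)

B ≈ 0.554 mT

qvB = mv²/r gives B = mv/(qr).
B = (6.64×10^-27)(1.89×10^6) / [(2×1.60×10^-19)(70.8)] = 5.54×10^-4 T.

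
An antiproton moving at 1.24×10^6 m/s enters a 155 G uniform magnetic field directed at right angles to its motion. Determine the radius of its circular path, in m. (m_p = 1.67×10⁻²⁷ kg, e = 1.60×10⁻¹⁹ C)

The magnetic force provides the centripetal force: qvB = mv²/r, so r = mv/(qB).
r = (1.67×10^-27 kg)(1.24×10^6 m/s) / [(1×1.60×10^-19 C)(0.0155 T)] = 0.835 m.

r ≈ 0.835 m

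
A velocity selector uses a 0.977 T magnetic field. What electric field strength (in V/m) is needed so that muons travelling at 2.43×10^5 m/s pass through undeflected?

E ≈ 2.37×10^5 V/m

qE = qvB ⇒ E = vB = (2.43×10^5)(0.977) = 2.37×10^5 V/m.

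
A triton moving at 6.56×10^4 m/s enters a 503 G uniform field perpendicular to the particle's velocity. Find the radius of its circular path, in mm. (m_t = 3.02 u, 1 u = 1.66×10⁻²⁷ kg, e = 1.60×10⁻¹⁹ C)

The magnetic force provides the centripetal force: qvB = mv²/r, so r = mv/(qB).
r = (5.01×10^-27 kg)(6.56×10^4 m/s) / [(1×1.60×10^-19 C)(0.0503 T)] = 0.0409 m.

r ≈ 40.9 mm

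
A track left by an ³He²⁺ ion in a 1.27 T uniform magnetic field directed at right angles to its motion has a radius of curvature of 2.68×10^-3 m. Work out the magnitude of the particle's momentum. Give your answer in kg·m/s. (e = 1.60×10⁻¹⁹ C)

Since qvB = mv²/r, the momentum p = mv = qBr.
p = (2×1.60×10^-19)(1.27)(2.68×10^-3) = 1.09×10^-21 kg·m/s.

p ≈ 1.09×10^-21 kg·m/s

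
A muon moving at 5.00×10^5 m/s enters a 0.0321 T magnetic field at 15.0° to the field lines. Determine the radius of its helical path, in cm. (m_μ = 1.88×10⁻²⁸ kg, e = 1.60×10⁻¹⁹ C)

Only the perpendicular component v⊥ = v sin15.0° = 1.29×10^5 m/s is bent by the field.
r = m v⊥ /(qB) = (1.88×10^-28)(1.29×10^5) / [(1×1.60×10^-19)(0.0321)] = 4.74×10^-3 m.

r ≈ 0.474 cm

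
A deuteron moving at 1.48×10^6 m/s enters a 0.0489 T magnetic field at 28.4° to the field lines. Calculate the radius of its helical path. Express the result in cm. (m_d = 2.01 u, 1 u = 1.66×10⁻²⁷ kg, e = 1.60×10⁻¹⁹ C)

r ≈ 30.0 cm

Only the perpendicular component v⊥ = v sin28.4° = 7.04×10^5 m/s is bent by the field.
r = m v⊥ /(qB) = (3.34×10^-27)(7.04×10^5) / [(1×1.60×10^-19)(0.0489)] = 0.300 m.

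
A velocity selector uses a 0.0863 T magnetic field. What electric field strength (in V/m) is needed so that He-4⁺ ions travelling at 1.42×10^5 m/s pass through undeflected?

qE = qvB ⇒ E = vB = (1.42×10^5)(0.0863) = 1.23×10^4 V/m.

E ≈ 1.23×10^4 V/m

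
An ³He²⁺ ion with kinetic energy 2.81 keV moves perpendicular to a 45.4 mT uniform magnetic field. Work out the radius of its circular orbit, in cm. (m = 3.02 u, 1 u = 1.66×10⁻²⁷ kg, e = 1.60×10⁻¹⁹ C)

r ≈ 14.6 cm

Convert the energy: K = 2.81 keV = 4.50×10^-16 J.
v = √(2K/m) = √(2·4.50×10^-16/5.01×10^-27) = 4.24×10^5 m/s.
r = mv/(qB) = (5.01×10^-27)(4.24×10^5) / [(2×1.60×10^-19)(0.0454)] = 0.146 m.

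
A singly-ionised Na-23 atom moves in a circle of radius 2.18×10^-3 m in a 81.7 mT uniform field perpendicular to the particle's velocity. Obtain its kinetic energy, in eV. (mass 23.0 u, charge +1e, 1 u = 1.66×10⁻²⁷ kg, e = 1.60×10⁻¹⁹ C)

v = qBr/m = (1×1.60×10^-19)(0.0817)(2.18×10^-3) / (3.82×10^-26) = 746 m/s.
K = ½mv² = 0.5·(3.82×10^-26)·(746)² = 1.06×10^-20 J = 0.0665 eV.

K ≈ 0.0665 eV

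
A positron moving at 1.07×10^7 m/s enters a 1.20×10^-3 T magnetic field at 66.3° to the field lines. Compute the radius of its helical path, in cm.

r ≈ 4.65 cm

Only the perpendicular component v⊥ = v sin66.3° = 9.80×10^6 m/s is bent by the field.
r = m v⊥ /(qB) = (9.11×10^-31)(9.80×10^6) / [(1×1.60×10^-19)(1.20×10^-3)] = 0.0465 m.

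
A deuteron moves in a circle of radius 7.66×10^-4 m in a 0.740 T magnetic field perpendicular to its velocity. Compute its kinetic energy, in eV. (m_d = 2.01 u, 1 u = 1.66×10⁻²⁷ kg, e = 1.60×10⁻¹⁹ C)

v = qBr/m = (1×1.60×10^-19)(0.740)(7.66×10^-4) / (3.34×10^-27) = 2.72×10^4 m/s.
K = ½mv² = 0.5·(3.34×10^-27)·(2.72×10^4)² = 1.23×10^-18 J = 7.70 eV.

K ≈ 7.70 eV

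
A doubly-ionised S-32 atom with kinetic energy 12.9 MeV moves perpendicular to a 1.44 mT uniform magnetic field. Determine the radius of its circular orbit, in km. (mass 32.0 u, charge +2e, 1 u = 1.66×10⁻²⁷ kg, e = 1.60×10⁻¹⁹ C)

r ≈ 1.02 km

Convert the energy: K = 12.9 MeV = 2.06×10^-12 J.
v = √(2K/m) = √(2·2.06×10^-12/5.31×10^-26) = 8.82×10^6 m/s.
r = mv/(qB) = (5.31×10^-26)(8.82×10^6) / [(2×1.60×10^-19)(1.44×10^-3)] = 1020 m.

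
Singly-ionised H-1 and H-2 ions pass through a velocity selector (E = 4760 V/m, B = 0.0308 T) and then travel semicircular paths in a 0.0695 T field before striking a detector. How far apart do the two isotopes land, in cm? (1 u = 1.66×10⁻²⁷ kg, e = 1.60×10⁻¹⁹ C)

Both emerge at v = E/B₁ = 1.55×10^5 m/s.
r = mv/(qB₂), so r₁ = 0.0231 m and r₂ = 0.0461 m, giving Δr = 0.0231 m.
After a semicircle each ion lands a diameter 2r from the entry slit, so the separation is 2Δr = 0.0461 m.

Δd ≈ 4.61 cm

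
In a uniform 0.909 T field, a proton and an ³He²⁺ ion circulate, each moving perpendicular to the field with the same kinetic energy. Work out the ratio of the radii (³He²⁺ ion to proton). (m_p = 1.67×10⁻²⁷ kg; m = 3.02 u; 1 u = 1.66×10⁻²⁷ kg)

ratio ≈ 0.866

r = √(2mK)/(qB) ⇒ at equal K, r ∝ √m/q.
r_{³He²⁺ ion}/r_{proton} = 0.866.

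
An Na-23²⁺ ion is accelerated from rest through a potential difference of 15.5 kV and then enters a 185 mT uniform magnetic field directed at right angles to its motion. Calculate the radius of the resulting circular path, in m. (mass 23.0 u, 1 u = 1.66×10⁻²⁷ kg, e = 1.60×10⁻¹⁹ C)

The kinetic energy gained is K = qV = (2×1.60×10^-19)(1.55×10^4) = 4.96×10^-15 J.
v = √(2K/m) = 5.10×10^5 m/s.
r = mv/(qB) = (3.82×10^-26)(5.10×10^5) / [(2×1.60×10^-19)(0.185)] = 0.329 m.

r ≈ 0.329 m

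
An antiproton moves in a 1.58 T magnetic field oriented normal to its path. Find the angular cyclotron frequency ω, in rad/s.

ω = qB/m = (1×1.60×10^-19)(1.58) / (1.67×10^-27) = 1.51×10^8 rad/s.

ω ≈ 1.51×10^8 rad/s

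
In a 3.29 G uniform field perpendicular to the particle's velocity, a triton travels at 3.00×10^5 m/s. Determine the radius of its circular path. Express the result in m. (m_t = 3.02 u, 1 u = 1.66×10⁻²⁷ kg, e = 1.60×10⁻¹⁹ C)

The magnetic force provides the centripetal force: qvB = mv²/r, so r = mv/(qB).
r = (5.01×10^-27 kg)(3.00×10^5 m/s) / [(1×1.60×10^-19 C)(3.29×10^-4 T)] = 28.6 m.

r ≈ 28.6 m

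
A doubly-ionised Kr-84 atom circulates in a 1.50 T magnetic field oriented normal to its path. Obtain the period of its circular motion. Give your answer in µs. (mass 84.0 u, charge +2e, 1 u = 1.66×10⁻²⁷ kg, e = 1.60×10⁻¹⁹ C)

The cyclotron period is independent of speed: T = 2πm/(qB).
T = 2π(1.39×10^-25) / [(2×1.60×10^-19)(1.50)] = 1.83×10^-6 s.

T ≈ 1.83 µs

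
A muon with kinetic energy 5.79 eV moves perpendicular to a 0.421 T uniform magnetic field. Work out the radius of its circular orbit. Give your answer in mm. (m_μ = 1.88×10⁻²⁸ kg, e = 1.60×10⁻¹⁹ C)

r ≈ 0.277 mm

Convert the energy: K = 5.79 eV = 9.26×10^-19 J.
v = √(2K/m) = √(2·9.26×10^-19/1.88×10^-28) = 9.93×10^4 m/s.
r = mv/(qB) = (1.88×10^-28)(9.93×10^4) / [(1×1.60×10^-19)(0.421)] = 2.77×10^-4 m.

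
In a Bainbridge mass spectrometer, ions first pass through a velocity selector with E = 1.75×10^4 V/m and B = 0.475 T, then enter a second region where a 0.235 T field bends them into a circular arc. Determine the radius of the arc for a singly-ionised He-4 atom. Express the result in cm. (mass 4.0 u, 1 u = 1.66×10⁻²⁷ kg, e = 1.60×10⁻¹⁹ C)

r ≈ 0.651 cm

The selector passes v = E/B = 1.75×10^4/0.475 = 3.68×10^4 m/s.
In the deflection region, r = mv/(qB₂) = (6.64×10^-27)(3.68×10^4) / [(1×1.60×10^-19)(0.235)] = 6.51×10^-3 m.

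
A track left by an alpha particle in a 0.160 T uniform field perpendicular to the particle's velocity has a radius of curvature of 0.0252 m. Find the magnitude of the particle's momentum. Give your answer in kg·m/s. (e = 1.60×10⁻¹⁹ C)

p ≈ 1.29×10^-21 kg·m/s

Since qvB = mv²/r, the momentum p = mv = qBr.
p = (2×1.60×10^-19)(0.160)(0.0252) = 1.29×10^-21 kg·m/s.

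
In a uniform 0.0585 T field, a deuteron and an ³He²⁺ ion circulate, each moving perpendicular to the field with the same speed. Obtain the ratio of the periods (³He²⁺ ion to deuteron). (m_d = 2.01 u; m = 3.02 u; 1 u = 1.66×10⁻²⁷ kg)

ratio ≈ 0.751

T = 2πm/(qB) is independent of speed, so T₂/T₁ = (m₂/q₂)/(m₁/q₁).
T_{³He²⁺ ion}/T_{deuteron} = (5.01×10^-27/2e) / (3.34×10^-27/1e) = 0.751.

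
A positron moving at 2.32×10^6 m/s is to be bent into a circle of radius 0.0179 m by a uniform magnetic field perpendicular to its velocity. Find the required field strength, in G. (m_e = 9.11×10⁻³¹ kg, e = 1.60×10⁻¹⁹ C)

qvB = mv²/r gives B = mv/(qr).
B = (9.11×10^-31)(2.32×10^6) / [(1×1.60×10^-19)(0.0179)] = 7.38×10^-4 T.

B ≈ 7.38 G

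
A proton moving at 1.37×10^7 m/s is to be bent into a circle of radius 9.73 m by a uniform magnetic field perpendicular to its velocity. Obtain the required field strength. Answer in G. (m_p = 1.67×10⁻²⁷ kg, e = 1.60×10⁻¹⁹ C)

qvB = mv²/r gives B = mv/(qr).
B = (1.67×10^-27)(1.37×10^7) / [(1×1.60×10^-19)(9.73)] = 0.0147 T.

B ≈ 147 G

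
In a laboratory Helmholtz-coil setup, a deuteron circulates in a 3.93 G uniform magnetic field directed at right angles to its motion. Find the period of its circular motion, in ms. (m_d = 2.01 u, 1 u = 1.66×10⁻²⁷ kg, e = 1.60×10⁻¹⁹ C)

The cyclotron period is independent of speed: T = 2πm/(qB).
T = 2π(3.34×10^-27) / [(1×1.60×10^-19)(3.93×10^-4)] = 3.33×10^-4 s.

T ≈ 0.333 ms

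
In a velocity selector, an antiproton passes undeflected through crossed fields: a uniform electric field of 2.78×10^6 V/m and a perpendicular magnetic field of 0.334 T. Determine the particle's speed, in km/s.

v ≈ 8320 km/s

For zero net force, qE = qvB, so v = E/B.
v = (2.78×10^6) / (0.334) = 8.32×10^6 m/s.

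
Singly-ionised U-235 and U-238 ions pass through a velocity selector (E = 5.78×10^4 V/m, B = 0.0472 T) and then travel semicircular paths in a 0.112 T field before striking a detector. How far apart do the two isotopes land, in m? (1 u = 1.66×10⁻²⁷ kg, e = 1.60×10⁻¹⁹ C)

Both emerge at v = E/B₁ = 1.22×10^6 m/s.
r = mv/(qB₂), so r₁ = 26.658 m and r₂ = 26.998 m, giving Δr = 0.340 m.
After a semicircle each ion lands a diameter 2r from the entry slit, so the separation is 2Δr = 0.681 m.

Δd ≈ 0.681 m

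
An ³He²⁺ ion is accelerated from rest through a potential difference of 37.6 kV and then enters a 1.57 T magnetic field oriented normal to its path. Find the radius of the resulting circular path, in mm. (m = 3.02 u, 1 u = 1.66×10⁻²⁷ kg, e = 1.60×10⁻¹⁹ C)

r ≈ 21.9 mm

The kinetic energy gained is K = qV = (2×1.60×10^-19)(3.76×10^4) = 1.20×10^-14 J.
v = √(2K/m) = 2.19×10^6 m/s.
r = mv/(qB) = (5.01×10^-27)(2.19×10^6) / [(2×1.60×10^-19)(1.57)] = 0.0219 m.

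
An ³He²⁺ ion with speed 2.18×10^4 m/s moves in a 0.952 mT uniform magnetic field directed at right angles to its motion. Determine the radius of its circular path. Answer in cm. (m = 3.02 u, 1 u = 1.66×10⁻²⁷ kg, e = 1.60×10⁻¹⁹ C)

The magnetic force provides the centripetal force: qvB = mv²/r, so r = mv/(qB).
r = (5.01×10^-27 kg)(2.18×10^4 m/s) / [(2×1.60×10^-19 C)(9.52×10^-4 T)] = 0.359 m.

r ≈ 35.9 cm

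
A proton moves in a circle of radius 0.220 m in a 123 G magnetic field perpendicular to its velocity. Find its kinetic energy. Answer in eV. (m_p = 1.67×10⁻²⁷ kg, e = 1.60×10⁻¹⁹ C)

K ≈ 351 eV

v = qBr/m = (1×1.60×10^-19)(0.0123)(0.220) / (1.67×10^-27) = 2.59×10^5 m/s.
K = ½mv² = 0.5·(1.67×10^-27)·(2.59×10^5)² = 5.61×10^-17 J = 351 eV.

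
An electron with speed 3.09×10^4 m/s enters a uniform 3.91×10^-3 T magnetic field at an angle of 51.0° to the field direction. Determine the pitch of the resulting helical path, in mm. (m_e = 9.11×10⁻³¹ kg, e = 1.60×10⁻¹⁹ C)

The velocity component along B is v∥ = v cos51.0° = 1.94×10^4 m/s.
The cyclotron period T = 2πm/(qB) = 9.15×10^-9 s is set by m, q, B alone.
Pitch = v∥·T = (1.94×10^4)(9.15×10^-9) = 1.78×10^-4 m.

pitch ≈ 0.178 mm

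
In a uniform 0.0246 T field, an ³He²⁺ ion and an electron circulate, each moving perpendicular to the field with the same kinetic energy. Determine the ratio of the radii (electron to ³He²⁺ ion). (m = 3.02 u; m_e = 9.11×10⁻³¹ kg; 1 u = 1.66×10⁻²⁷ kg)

ratio ≈ 0.0270

r = √(2mK)/(qB) ⇒ at equal K, r ∝ √m/q.
r_{electron}/r_{³He²⁺ ion} = 0.0270.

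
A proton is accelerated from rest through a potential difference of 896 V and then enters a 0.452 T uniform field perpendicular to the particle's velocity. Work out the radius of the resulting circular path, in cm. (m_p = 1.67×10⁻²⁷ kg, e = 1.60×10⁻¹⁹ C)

The kinetic energy gained is K = qV = (1×1.60×10^-19)(896) = 1.43×10^-16 J.
v = √(2K/m) = 4.14×10^5 m/s.
r = mv/(qB) = (1.67×10^-27)(4.14×10^5) / [(1×1.60×10^-19)(0.452)] = 9.57×10^-3 m.

r ≈ 0.957 cm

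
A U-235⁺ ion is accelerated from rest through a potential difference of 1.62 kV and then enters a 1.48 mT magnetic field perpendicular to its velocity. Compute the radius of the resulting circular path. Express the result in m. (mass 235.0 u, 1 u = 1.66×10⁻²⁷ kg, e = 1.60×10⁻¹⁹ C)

The kinetic energy gained is K = qV = (1×1.60×10^-19)(1620) = 2.59×10^-16 J.
v = √(2K/m) = 3.65×10^4 m/s.
r = mv/(qB) = (3.90×10^-25)(3.65×10^4) / [(1×1.60×10^-19)(1.48×10^-3)] = 60.1 m.

r ≈ 60.1 m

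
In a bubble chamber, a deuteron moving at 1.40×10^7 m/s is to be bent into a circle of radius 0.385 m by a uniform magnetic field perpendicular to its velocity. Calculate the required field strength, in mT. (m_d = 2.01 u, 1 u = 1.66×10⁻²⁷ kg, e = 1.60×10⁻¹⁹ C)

B ≈ 758 mT

qvB = mv²/r gives B = mv/(qr).
B = (3.34×10^-27)(1.40×10^7) / [(1×1.60×10^-19)(0.385)] = 0.758 T.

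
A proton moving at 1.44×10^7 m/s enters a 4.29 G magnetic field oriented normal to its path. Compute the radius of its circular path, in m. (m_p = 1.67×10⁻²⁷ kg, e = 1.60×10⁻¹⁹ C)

The magnetic force provides the centripetal force: qvB = mv²/r, so r = mv/(qB).
r = (1.67×10^-27 kg)(1.44×10^7 m/s) / [(1×1.60×10^-19 C)(4.29×10^-4 T)] = 350 m.

r ≈ 350 m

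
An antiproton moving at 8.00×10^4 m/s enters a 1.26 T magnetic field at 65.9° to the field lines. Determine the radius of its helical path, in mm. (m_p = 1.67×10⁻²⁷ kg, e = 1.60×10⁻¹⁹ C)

Only the perpendicular component v⊥ = v sin65.9° = 7.30×10^4 m/s is bent by the field.
r = m v⊥ /(qB) = (1.67×10^-27)(7.30×10^4) / [(1×1.60×10^-19)(1.26)] = 6.05×10^-4 m.

r ≈ 0.605 mm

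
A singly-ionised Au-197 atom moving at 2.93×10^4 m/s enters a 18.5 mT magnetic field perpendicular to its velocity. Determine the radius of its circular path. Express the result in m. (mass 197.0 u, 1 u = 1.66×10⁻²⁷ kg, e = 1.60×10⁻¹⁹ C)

The magnetic force provides the centripetal force: qvB = mv²/r, so r = mv/(qB).
r = (3.27×10^-25 kg)(2.93×10^4 m/s) / [(1×1.60×10^-19 C)(0.0185 T)] = 3.24 m.

r ≈ 3.24 m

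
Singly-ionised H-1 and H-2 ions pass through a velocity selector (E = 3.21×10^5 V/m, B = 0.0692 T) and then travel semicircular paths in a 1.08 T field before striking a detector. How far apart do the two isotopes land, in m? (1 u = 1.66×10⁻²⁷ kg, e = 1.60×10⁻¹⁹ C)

Δd ≈ 0.0891 m

Both emerge at v = E/B₁ = 4.64×10^6 m/s.
r = mv/(qB₂), so r₁ = 0.0446 m and r₂ = 0.0891 m, giving Δr = 0.0446 m.
After a semicircle each ion lands a diameter 2r from the entry slit, so the separation is 2Δr = 0.0891 m.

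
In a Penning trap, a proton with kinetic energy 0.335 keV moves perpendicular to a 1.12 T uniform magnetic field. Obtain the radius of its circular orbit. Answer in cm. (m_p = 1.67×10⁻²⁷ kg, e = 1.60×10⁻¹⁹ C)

Convert the energy: K = 0.335 keV = 5.36×10^-17 J.
v = √(2K/m) = √(2·5.36×10^-17/1.67×10^-27) = 2.53×10^5 m/s.
r = mv/(qB) = (1.67×10^-27)(2.53×10^5) / [(1×1.60×10^-19)(1.12)] = 2.36×10^-3 m.

r ≈ 0.236 cm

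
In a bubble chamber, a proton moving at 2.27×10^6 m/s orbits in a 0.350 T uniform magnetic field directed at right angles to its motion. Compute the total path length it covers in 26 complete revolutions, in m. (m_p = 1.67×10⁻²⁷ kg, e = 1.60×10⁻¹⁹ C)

r = mv/(qB) = 0.0677 m, so one revolution covers 2πr = 0.425 m.
In 26 revolutions: L = 26·2πr = 11.1 m.

L ≈ 11.1 m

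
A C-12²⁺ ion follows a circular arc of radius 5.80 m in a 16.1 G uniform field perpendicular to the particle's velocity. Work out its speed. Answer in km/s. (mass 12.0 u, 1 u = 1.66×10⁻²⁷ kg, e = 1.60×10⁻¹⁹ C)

v ≈ 150 km/s

From qvB = mv²/r, v = qBr/m.
v = (2×1.60×10^-19)(1.61×10^-3)(5.80) / (1.99×10^-26) = 1.50×10^5 m/s.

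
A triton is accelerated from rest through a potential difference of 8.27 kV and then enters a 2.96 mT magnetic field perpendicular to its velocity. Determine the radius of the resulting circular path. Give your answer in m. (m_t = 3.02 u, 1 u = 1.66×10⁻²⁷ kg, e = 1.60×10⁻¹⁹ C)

r ≈ 7.69 m

The kinetic energy gained is K = qV = (1×1.60×10^-19)(8270) = 1.32×10^-15 J.
v = √(2K/m) = 7.27×10^5 m/s.
r = mv/(qB) = (5.01×10^-27)(7.27×10^5) / [(1×1.60×10^-19)(2.96×10^-3)] = 7.69 m.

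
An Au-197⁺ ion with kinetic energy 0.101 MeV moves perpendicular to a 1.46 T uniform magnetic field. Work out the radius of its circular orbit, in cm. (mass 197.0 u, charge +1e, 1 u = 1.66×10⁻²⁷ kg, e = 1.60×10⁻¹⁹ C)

r ≈ 44.0 cm

Convert the energy: K = 0.101 MeV = 1.62×10^-14 J.
v = √(2K/m) = √(2·1.62×10^-14/3.27×10^-25) = 3.14×10^5 m/s.
r = mv/(qB) = (3.27×10^-25)(3.14×10^5) / [(1×1.60×10^-19)(1.46)] = 0.440 m.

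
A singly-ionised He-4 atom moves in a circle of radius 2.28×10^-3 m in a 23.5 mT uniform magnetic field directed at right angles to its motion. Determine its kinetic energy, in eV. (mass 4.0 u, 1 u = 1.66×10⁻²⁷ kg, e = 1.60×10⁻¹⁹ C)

K ≈ 0.0346 eV

v = qBr/m = (1×1.60×10^-19)(0.0235)(2.28×10^-3) / (6.64×10^-27) = 1290 m/s.
K = ½mv² = 0.5·(6.64×10^-27)·(1290)² = 5.53×10^-21 J = 0.0346 eV.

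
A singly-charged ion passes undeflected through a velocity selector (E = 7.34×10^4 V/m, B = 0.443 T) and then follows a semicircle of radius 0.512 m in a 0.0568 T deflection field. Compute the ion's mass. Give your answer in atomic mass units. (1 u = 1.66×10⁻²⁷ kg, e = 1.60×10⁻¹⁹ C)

v = E/B₁ = 1.66×10^5 m/s.
From r = mv/(qB₂), m = qB₂r/v = (1×1.60×10^-19)(0.0568)(0.512) / (1.66×10^5) = 2.81×10^-26 kg.
In atomic mass units: m = 2.81×10^-26 / 1.66×10^-27 = 16.9 u.

m ≈ 16.9 u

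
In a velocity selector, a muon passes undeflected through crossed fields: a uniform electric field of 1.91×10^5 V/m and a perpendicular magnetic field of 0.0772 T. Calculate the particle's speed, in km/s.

For zero net force, qE = qvB, so v = E/B.
v = (1.91×10^5) / (0.0772) = 2.47×10^6 m/s.

v ≈ 2470 km/s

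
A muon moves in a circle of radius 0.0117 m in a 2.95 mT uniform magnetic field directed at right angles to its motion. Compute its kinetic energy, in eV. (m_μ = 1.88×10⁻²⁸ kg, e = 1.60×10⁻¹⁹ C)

K ≈ 0.507 eV

v = qBr/m = (1×1.60×10^-19)(2.95×10^-3)(0.0117) / (1.88×10^-28) = 2.94×10^4 m/s.
K = ½mv² = 0.5·(1.88×10^-28)·(2.94×10^4)² = 8.11×10^-20 J = 0.507 eV.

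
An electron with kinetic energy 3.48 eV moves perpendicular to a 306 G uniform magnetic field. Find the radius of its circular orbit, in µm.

r ≈ 206 µm

Convert the energy: K = 3.48 eV = 5.57×10^-19 J.
v = √(2K/m) = √(2·5.57×10^-19/9.11×10^-31) = 1.11×10^6 m/s.
r = mv/(qB) = (9.11×10^-31)(1.11×10^6) / [(1×1.60×10^-19)(0.0306)] = 2.06×10^-4 m.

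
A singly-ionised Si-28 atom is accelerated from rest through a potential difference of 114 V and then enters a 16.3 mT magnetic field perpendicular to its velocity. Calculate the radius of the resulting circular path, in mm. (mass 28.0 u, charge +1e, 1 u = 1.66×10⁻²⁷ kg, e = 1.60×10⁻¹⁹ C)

The kinetic energy gained is K = qV = (1×1.60×10^-19)(114) = 1.82×10^-17 J.
v = √(2K/m) = 2.80×10^4 m/s.
r = mv/(qB) = (4.65×10^-26)(2.80×10^4) / [(1×1.60×10^-19)(0.0163)] = 0.499 m.

r ≈ 499 mm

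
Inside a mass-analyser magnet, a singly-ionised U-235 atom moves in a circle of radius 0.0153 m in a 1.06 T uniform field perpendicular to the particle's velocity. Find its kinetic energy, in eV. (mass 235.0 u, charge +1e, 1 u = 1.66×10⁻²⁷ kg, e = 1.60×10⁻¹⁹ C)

v = qBr/m = (1×1.60×10^-19)(1.06)(0.0153) / (3.90×10^-25) = 6650 m/s.
K = ½mv² = 0.5·(3.90×10^-25)·(6650)² = 8.63×10^-18 J = 53.9 eV.

K ≈ 53.9 eV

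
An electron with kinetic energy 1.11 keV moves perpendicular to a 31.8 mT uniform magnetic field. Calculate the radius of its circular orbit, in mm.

Convert the energy: K = 1.11 keV = 1.78×10^-16 J.
v = √(2K/m) = √(2·1.78×10^-16/9.11×10^-31) = 1.97×10^7 m/s.
r = mv/(qB) = (9.11×10^-31)(1.97×10^7) / [(1×1.60×10^-19)(0.0318)] = 3.54×10^-3 m.

r ≈ 3.54 mm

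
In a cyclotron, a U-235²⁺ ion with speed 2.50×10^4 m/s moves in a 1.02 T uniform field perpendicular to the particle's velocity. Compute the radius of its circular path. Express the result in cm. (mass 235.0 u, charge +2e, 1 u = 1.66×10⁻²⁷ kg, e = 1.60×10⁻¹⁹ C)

r ≈ 2.99 cm

The magnetic force provides the centripetal force: qvB = mv²/r, so r = mv/(qB).
r = (3.90×10^-25 kg)(2.50×10^4 m/s) / [(2×1.60×10^-19 C)(1.02 T)] = 0.0299 m.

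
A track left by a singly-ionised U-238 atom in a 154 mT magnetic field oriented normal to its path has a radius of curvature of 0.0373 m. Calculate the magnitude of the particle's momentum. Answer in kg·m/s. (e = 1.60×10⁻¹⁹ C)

Since qvB = mv²/r, the momentum p = mv = qBr.
p = (1×1.60×10^-19)(0.154)(0.0373) = 9.19×10^-22 kg·m/s.

p ≈ 9.19×10^-22 kg·m/s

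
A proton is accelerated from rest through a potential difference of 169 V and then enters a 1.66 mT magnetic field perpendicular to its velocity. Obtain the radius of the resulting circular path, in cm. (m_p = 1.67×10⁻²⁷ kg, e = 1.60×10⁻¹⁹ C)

The kinetic energy gained is K = qV = (1×1.60×10^-19)(169) = 2.70×10^-17 J.
v = √(2K/m) = 1.80×10^5 m/s.
r = mv/(qB) = (1.67×10^-27)(1.80×10^5) / [(1×1.60×10^-19)(1.66×10^-3)] = 1.13 m.

r ≈ 113 cm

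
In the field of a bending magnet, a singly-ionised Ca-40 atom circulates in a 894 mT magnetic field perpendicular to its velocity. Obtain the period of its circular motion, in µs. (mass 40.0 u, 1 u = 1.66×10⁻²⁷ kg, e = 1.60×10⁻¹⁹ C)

T ≈ 2.92 µs

The cyclotron period is independent of speed: T = 2πm/(qB).
T = 2π(6.64×10^-26) / [(1×1.60×10^-19)(0.894)] = 2.92×10^-6 s.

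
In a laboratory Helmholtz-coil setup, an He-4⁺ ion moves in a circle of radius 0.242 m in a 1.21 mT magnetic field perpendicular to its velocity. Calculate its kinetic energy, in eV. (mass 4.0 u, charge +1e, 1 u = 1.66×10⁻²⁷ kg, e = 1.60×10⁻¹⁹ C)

K ≈ 1.03 eV

v = qBr/m = (1×1.60×10^-19)(1.21×10^-3)(0.242) / (6.64×10^-27) = 7060 m/s.
K = ½mv² = 0.5·(6.64×10^-27)·(7060)² = 1.65×10^-19 J = 1.03 eV.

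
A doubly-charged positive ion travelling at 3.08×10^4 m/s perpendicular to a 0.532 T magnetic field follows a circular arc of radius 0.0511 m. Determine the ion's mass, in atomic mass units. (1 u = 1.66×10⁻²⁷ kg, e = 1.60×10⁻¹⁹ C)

m ≈ 170 u

qvB = mv²/r ⇒ m = qBr/v.
m = (2×1.60×10^-19)(0.532)(0.0511) / (3.08×10^4) = 2.82×10^-25 kg = 170 u.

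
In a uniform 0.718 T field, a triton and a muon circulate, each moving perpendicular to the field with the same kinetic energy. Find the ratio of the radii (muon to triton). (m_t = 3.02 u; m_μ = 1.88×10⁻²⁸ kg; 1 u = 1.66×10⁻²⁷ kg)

r = √(2mK)/(qB) ⇒ at equal K, r ∝ √m/q.
r_{muon}/r_{triton} = 0.194.

ratio ≈ 0.194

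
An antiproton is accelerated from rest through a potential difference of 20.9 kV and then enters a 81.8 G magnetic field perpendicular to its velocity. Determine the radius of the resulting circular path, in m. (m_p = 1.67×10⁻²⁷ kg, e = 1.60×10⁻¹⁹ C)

The kinetic energy gained is K = qV = (1×1.60×10^-19)(2.09×10^4) = 3.34×10^-15 J.
v = √(2K/m) = 2.00×10^6 m/s.
r = mv/(qB) = (1.67×10^-27)(2.00×10^6) / [(1×1.60×10^-19)(8.18×10^-3)] = 2.55 m.

r ≈ 2.55 m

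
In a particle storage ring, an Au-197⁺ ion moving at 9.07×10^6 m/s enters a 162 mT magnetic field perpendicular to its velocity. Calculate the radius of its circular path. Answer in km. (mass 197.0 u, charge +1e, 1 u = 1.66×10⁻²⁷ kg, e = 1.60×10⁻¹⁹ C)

r ≈ 0.114 km

The magnetic force provides the centripetal force: qvB = mv²/r, so r = mv/(qB).
r = (3.27×10^-25 kg)(9.07×10^6 m/s) / [(1×1.60×10^-19 C)(0.162 T)] = 114 m.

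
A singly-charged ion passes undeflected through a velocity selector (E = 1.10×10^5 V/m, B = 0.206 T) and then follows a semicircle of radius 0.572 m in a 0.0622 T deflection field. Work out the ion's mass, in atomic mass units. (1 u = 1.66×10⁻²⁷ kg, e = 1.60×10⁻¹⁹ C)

v = E/B₁ = 5.34×10^5 m/s.
From r = mv/(qB₂), m = qB₂r/v = (1×1.60×10^-19)(0.0622)(0.572) / (5.34×10^5) = 1.07×10^-26 kg.
In atomic mass units: m = 1.07×10^-26 / 1.66×10^-27 = 6.42 u.

m ≈ 6.42 u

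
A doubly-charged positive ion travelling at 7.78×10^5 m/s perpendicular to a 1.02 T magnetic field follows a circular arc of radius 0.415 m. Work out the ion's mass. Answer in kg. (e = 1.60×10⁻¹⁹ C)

m ≈ 1.74×10^-25 kg

qvB = mv²/r ⇒ m = qBr/v.
m = (2×1.60×10^-19)(1.02)(0.415) / (7.78×10^5) = 1.74×10^-25 kg.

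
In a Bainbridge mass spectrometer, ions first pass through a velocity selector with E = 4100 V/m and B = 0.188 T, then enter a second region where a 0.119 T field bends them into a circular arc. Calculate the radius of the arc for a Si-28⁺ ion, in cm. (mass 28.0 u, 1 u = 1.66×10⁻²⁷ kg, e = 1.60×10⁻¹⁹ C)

r ≈ 5.32 cm

The selector passes v = E/B = 4100/0.188 = 2.18×10^4 m/s.
In the deflection region, r = mv/(qB₂) = (4.65×10^-26)(2.18×10^4) / [(1×1.60×10^-19)(0.119)] = 0.0532 m.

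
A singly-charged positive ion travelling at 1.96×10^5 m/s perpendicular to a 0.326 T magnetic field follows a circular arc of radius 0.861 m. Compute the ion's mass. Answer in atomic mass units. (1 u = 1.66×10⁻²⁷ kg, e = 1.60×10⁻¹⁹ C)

qvB = mv²/r ⇒ m = qBr/v.
m = (1×1.60×10^-19)(0.326)(0.861) / (1.96×10^5) = 2.29×10^-25 kg = 138 u.

m ≈ 138 u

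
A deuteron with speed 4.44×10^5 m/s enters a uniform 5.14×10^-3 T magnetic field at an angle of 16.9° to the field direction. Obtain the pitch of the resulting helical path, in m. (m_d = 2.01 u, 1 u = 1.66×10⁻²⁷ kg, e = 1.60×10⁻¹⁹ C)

pitch ≈ 10.8 m

The velocity component along B is v∥ = v cos16.9° = 4.25×10^5 m/s.
The cyclotron period T = 2πm/(qB) = 2.55×10^-5 s is set by m, q, B alone.
Pitch = v∥·T = (4.25×10^5)(2.55×10^-5) = 10.8 m.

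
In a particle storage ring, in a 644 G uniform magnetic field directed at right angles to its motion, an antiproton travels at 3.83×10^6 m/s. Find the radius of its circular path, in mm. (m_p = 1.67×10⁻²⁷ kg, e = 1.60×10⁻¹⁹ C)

r ≈ 621 mm

The magnetic force provides the centripetal force: qvB = mv²/r, so r = mv/(qB).
r = (1.67×10^-27 kg)(3.83×10^6 m/s) / [(1×1.60×10^-19 C)(0.0644 T)] = 0.621 m.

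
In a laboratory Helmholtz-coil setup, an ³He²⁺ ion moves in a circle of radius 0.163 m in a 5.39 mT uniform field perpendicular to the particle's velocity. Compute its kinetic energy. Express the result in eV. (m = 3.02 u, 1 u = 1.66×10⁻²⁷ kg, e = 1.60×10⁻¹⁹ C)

K ≈ 49.3 eV

v = qBr/m = (2×1.60×10^-19)(5.39×10^-3)(0.163) / (5.01×10^-27) = 5.61×10^4 m/s.
K = ½mv² = 0.5·(5.01×10^-27)·(5.61×10^4)² = 7.88×10^-18 J = 49.3 eV.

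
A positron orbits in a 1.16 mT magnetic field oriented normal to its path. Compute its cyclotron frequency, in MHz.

f = qB/(2πm) = (1×1.60×10^-19)(1.16×10^-3) / [2π(9.11×10^-31)] = 3.24×10^7 Hz.

f ≈ 32.4 MHz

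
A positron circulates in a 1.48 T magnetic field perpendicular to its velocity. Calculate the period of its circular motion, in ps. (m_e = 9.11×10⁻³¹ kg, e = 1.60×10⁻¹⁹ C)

T ≈ 24.2 ps

The cyclotron period is independent of speed: T = 2πm/(qB).
T = 2π(9.11×10^-31) / [(1×1.60×10^-19)(1.48)] = 2.42×10^-11 s.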